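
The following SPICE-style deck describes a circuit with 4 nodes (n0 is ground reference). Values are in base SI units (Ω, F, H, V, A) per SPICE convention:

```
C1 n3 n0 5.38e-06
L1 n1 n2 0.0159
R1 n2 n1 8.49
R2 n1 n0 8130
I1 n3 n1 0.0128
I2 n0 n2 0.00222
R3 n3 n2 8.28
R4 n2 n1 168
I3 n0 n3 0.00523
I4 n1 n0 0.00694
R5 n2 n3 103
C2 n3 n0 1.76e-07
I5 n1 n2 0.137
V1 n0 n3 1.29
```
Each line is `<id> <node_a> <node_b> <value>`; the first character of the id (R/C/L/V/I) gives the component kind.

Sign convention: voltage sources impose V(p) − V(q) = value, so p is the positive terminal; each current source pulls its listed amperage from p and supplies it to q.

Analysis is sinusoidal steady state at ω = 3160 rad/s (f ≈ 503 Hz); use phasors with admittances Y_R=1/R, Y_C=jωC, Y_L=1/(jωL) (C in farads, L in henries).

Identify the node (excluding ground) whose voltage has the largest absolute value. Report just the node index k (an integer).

MNA unknowns: 3 node voltages V₁..V_3 plus 1 source current (V1)
C1: Y=0.000+0.01700j on G[3,0]
L1: Y=0.000-0.01990j on G[1,2]
R1: Y=0.1178+0.000j on G[2,1]
R2: Y=0.0001230+0.000j on G[1,0]
I1: z[3]−=0.0128, z[1]+=0.0128
I2: z[0]−=0.00222, z[2]+=0.00222
R3: Y=0.1208+0.000j on G[3,2]
R4: Y=0.005952+0.000j on G[2,1]
I3: z[0]−=0.00523, z[3]+=0.00523
I4: z[1]−=0.00694, z[0]+=0.00694
R5: Y=0.009709+0.000j on G[2,3]
C2: Y=0.000+0.0005562j on G[3,0]
I5: z[1]−=0.137, z[2]+=0.137
V1: row V0−V3=1.29, i_V1 at 0,3
solve → V1=-2.257-0.1655j, V2=-1.226+0.0001560j, V3=-1.290+0.000j
aux → i_V1=-0.0007876-0.02267j

1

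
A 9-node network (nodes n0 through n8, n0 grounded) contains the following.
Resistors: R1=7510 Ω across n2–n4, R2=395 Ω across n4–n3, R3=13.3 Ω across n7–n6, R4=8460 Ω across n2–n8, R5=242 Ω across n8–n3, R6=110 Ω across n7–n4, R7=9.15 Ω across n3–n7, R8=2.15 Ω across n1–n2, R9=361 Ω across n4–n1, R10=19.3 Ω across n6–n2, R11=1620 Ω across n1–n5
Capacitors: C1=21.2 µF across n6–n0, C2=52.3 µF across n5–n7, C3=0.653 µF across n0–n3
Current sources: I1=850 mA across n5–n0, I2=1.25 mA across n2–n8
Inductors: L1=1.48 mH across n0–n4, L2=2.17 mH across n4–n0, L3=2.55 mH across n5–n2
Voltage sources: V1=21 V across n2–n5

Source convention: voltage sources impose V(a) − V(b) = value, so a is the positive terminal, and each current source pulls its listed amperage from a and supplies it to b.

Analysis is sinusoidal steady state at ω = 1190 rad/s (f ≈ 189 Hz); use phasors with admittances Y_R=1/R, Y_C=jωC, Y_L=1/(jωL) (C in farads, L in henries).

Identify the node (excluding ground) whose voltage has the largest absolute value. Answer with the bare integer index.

5

MNA unknowns: 8 node voltages V₁..V_8 plus 1 source current (V1)
R1: Y=0.0001332+0.000j on G[2,4]
C1: Y=0.000+0.02523j on G[6,0]
R2: Y=0.002532+0.000j on G[4,3]
I1: z[5]−=0.85, z[0]+=0.85
I2: z[2]−=0.00125, z[8]+=0.00125
R3: Y=0.07519+0.000j on G[7,6]
C2: Y=0.000+0.06224j on G[5,7]
R4: Y=0.0001182+0.000j on G[2,8]
R5: Y=0.004132+0.000j on G[8,3]
R6: Y=0.009091+0.000j on G[7,4]
L1: Y=0.000-0.5678j on G[0,4]
R7: Y=0.1093+0.000j on G[3,7]
L2: Y=0.000-0.3873j on G[4,0]
R8: Y=0.4651+0.000j on G[1,2]
L3: Y=0.000-0.3295j on G[5,2]
R9: Y=0.002770+0.000j on G[4,1]
C3: Y=0.000+0.0007771j on G[0,3]
R10: Y=0.05181+0.000j on G[6,2]
R11: Y=0.0006173+0.000j on G[1,5]
V1: row V2−V5=21, i_V1 at 2,5
solve → V1=-6.755+30.80j, V2=-6.766+30.98j, V3=-19.45+14.74j, V4=-0.2788-0.2584j, V5=-27.77+30.98j, V6=-9.954+23.46j, V7=-20.02+14.93j, V8=-18.80+15.19j
aux → i_V1=-0.1620+6.439j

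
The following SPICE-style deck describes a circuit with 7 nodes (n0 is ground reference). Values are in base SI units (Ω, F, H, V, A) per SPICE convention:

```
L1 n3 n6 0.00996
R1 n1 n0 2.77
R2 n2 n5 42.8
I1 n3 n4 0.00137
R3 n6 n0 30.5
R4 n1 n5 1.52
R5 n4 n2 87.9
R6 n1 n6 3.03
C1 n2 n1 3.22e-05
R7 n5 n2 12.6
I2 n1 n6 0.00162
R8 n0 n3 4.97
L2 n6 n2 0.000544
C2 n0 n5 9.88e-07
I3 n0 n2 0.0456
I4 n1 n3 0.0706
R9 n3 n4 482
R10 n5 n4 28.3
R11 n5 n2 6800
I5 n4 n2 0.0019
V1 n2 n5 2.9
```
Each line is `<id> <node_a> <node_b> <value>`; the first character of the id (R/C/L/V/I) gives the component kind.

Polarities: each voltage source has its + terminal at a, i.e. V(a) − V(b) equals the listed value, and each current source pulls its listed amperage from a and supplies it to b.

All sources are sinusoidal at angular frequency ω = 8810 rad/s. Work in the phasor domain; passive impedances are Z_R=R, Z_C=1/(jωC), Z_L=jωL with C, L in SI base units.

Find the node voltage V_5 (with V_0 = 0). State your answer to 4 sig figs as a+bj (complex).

-0.4362-0.3212j V

Element admittances at ω=8810 rad/s:
  Y(L1) = 0.000-0.01140j S between n3,n6
  Y(R1) = 0.3610+0.000j S between n1,n0
  Y(R2) = 0.02336+0.000j S between n2,n5
  I1: injects 0.00137 A into n4 (from n3)
  Y(R3) = 0.03279+0.000j S between n6,n0
  Y(R4) = 0.6579+0.000j S between n1,n5
  Y(R5) = 0.01138+0.000j S between n4,n2
  Y(R6) = 0.3300+0.000j S between n1,n6
  Y(C1) = 0.000+0.2837j S between n2,n1
  Y(R7) = 0.07937+0.000j S between n5,n2
  I2: injects 0.00162 A into n6 (from n1)
  Y(R8) = 0.2012+0.000j S between n0,n3
  Y(L2) = 0.000-0.2087j S between n6,n2
  Y(C2) = 0.000+0.008704j S between n0,n5
  I3: injects 0.0456 A into n2 (from n0)
  I4: injects 0.0706 A into n3 (from n1)
  Y(R9) = 0.002075+0.000j S between n3,n4
  Y(R10) = 0.03534+0.000j S between n5,n4
  Y(R11) = 0.0001471+0.000j S between n5,n2
  I5: injects 0.0019 A into n2 (from n4)
  V1: constraint V(n2)−V(n5) = 2.9
Assemble and solve the 7×7 MNA system:
  V(n1)=-0.07603+0.1139j  V(n2)=2.464-0.3212j  V(n3)=0.2834-0.009889j  V(n4)=0.2598-0.3080j  V(n5)=-0.4362-0.3212j  V(n6)=0.4037-1.077j
  i(V1)=-0.5571-0.2905j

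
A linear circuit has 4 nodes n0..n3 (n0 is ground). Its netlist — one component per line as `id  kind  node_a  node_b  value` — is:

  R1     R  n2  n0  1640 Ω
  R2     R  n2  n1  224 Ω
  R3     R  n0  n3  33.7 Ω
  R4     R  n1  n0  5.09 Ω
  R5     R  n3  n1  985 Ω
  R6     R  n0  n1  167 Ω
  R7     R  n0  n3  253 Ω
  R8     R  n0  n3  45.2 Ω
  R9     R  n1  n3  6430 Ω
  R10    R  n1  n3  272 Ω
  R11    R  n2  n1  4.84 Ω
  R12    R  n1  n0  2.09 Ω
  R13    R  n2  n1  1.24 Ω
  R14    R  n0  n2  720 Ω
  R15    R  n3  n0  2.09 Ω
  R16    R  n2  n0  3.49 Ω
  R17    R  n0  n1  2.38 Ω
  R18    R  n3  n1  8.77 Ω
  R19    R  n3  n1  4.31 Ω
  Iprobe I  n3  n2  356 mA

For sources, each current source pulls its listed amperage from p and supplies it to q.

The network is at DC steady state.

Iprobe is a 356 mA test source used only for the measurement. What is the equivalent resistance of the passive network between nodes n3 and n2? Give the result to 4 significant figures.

Element admittances at DC:
  Y(R1) = 0.0006098 S between n2,n0
  Y(R2) = 0.004464 S between n2,n1
  Y(R3) = 0.02967 S between n0,n3
  Y(R4) = 0.1965 S between n1,n0
  Y(R5) = 0.001015 S between n3,n1
  Y(R6) = 0.005988 S between n0,n1
  Y(R7) = 0.003953 S between n0,n3
  Y(R8) = 0.02212 S between n0,n3
  Y(R9) = 0.0001555 S between n1,n3
  Y(R10) = 0.003676 S between n1,n3
  Y(R11) = 0.2066 S between n2,n1
  Y(R12) = 0.4785 S between n1,n0
  Y(R13) = 0.8065 S between n2,n1
  Y(R14) = 0.001389 S between n0,n2
  Y(R15) = 0.4785 S between n3,n0
  Y(R16) = 0.2865 S between n2,n0
  Y(R17) = 0.4202 S between n0,n1
  Y(R18) = 0.1140 S between n3,n1
  Y(R19) = 0.2320 S between n3,n1
  Iprobe: injects 0.356 A into n2 (from n3)
Assemble and solve the 3×3 MNA system:
  V(n1)=0.08859  V(n2)=0.3416  V(n3)=-0.3671

R_eq = 1.991 Ω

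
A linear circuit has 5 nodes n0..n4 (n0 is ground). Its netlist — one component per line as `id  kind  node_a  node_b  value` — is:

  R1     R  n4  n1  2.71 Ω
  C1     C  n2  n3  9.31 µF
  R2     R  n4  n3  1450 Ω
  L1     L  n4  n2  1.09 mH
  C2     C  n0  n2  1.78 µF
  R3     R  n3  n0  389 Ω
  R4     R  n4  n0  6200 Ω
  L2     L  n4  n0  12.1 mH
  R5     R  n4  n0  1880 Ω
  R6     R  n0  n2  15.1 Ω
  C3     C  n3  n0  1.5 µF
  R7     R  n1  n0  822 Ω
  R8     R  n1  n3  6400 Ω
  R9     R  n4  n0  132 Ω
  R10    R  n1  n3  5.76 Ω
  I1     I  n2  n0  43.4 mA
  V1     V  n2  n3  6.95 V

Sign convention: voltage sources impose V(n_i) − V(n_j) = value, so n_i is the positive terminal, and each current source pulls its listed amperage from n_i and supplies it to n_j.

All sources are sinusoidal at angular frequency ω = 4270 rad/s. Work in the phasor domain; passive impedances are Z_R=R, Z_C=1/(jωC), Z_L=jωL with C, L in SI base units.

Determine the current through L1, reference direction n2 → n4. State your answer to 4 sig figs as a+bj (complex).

Element admittances at ω=4270 rad/s:
  Y(R1) = 0.3690+0.000j S between n4,n1
  Y(C1) = 0.000+0.03975j S between n2,n3
  Y(R2) = 0.0006897+0.000j S between n4,n3
  Y(L1) = 0.000-0.2149j S between n4,n2
  Y(C2) = 0.000+0.007601j S between n0,n2
  Y(R3) = 0.002571+0.000j S between n3,n0
  Y(R4) = 0.0001613+0.000j S between n4,n0
  Y(L2) = 0.000-0.01935j S between n4,n0
  Y(R5) = 0.0005319+0.000j S between n4,n0
  Y(R6) = 0.06623+0.000j S between n0,n2
  Y(C3) = 0.000+0.006405j S between n3,n0
  Y(R7) = 0.001217+0.000j S between n1,n0
  Y(R8) = 0.0001563+0.000j S between n1,n3
  Y(R9) = 0.007576+0.000j S between n4,n0
  Y(R10) = 0.1736+0.000j S between n1,n3
  I1: injects 0.0434 A into n0 (from n2)
  V1: constraint V(n2)−V(n3) = 6.95
Assemble and solve the 5×5 MNA system:
  V(n1)=-2.726-1.321j  V(n2)=0.5287+0.5481j  V(n3)=-6.421+0.5481j  V(n4)=-0.9946-2.206j
  i(V1)=-0.6659+0.01069j

0.5917-0.3273j A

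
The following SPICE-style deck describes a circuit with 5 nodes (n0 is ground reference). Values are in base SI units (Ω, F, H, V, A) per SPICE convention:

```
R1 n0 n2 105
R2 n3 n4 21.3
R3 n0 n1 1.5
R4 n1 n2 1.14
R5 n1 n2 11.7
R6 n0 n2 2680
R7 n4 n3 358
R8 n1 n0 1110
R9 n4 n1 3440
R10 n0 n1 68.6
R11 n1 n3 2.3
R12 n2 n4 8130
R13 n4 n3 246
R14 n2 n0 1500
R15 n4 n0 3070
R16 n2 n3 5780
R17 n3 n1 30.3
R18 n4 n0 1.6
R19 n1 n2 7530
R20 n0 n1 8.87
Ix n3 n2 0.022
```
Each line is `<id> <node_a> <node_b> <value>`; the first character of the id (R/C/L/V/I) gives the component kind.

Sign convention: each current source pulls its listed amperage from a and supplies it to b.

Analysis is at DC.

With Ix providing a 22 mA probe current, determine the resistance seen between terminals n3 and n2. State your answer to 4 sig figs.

Element admittances at DC:
  Y(R1) = 0.009524 S between n0,n2
  Y(R2) = 0.04695 S between n3,n4
  Y(R3) = 0.6667 S between n0,n1
  Y(R4) = 0.8772 S between n1,n2
  Y(R5) = 0.08547 S between n1,n2
  Y(R6) = 0.0003731 S between n0,n2
  Y(R7) = 0.002793 S between n4,n3
  Y(R8) = 0.0009009 S between n1,n0
  Y(R9) = 0.0002907 S between n4,n1
  Y(R10) = 0.01458 S between n0,n1
  Y(R11) = 0.4348 S between n1,n3
  Y(R12) = 0.0001230 S between n2,n4
  Y(R13) = 0.004065 S between n4,n3
  Y(R14) = 0.0006667 S between n2,n0
  Y(R15) = 0.0003257 S between n4,n0
  Y(R16) = 0.0001730 S between n2,n3
  Y(R17) = 0.03300 S between n3,n1
  Y(R18) = 0.6250 S between n4,n0
  Y(R19) = 0.0001328 S between n1,n2
  Y(R20) = 0.1127 S between n0,n1
  Ix: injects 0.022 A into n2 (from n3)
Assemble and solve the 4×4 MNA system:
  V(n1)=0.002191  V(n2)=0.02475  V(n3)=-0.04052  V(n4)=-0.003203

R_eq = 2.967 Ω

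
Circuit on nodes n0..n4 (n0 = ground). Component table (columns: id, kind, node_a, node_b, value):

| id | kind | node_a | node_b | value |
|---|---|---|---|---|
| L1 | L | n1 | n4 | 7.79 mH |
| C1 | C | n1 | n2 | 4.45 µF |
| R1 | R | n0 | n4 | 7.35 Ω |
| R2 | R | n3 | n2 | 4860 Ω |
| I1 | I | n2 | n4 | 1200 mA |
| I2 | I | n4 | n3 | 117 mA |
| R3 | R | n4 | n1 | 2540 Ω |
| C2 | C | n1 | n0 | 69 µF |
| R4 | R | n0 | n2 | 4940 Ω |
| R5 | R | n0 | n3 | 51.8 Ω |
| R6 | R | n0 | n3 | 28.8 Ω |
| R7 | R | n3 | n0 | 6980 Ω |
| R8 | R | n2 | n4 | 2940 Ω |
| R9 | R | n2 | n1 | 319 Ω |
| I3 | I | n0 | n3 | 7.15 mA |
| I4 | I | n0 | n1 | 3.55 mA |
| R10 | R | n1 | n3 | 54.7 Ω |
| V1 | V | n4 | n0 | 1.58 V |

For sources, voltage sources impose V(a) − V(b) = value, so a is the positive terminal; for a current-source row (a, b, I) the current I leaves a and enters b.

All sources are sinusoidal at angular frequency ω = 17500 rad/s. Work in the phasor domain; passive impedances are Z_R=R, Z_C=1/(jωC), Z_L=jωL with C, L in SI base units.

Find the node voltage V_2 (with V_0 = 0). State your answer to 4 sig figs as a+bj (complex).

Apply KCL at each of the 4 non-ground nodes and solve the resulting linear system.
Node n1: branches {L1, C1, R3, C2, R9, I4, R10} → V_1 = -0.03045+0.9688j
Node n2: branches {C1, R2, I1, R4, R8, R9} → V_2 = -0.8048+16.33j
Node n3: branches {R2, I2, R5, R6, R7, I3, R10} → V_3 = 1.699+0.2900j
Node n4: branches {L1, R1, I1, I2, R3, R8, V1} → V_4 = 1.580+0.000j
Source currents: i(V1)=0.8737+0.01775j

-0.8048+16.33j V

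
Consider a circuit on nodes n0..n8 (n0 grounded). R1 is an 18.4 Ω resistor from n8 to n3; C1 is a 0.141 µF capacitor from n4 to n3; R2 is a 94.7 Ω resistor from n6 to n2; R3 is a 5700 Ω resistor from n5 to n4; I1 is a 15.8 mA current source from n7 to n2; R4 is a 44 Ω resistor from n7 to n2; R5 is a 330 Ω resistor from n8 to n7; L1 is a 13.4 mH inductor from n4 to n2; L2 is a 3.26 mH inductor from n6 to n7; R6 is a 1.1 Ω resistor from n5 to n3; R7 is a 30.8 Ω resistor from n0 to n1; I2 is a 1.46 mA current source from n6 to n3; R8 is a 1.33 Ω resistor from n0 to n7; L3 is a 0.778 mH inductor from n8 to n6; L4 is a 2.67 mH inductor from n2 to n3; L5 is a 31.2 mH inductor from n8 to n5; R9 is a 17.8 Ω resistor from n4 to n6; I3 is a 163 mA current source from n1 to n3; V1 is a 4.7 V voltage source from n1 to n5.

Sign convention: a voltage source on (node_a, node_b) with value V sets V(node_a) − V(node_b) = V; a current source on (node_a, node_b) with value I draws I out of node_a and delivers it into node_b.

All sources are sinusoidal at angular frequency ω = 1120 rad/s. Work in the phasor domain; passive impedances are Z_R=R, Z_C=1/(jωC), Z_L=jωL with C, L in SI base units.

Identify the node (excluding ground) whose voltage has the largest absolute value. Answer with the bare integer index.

1

MNA unknowns: 8 node voltages V₁..V_8 plus 1 source current (V1)
R1: Y=0.05435+0.000j on G[8,3]
C1: Y=0.000+0.0001579j on G[4,3]
R2: Y=0.01056+0.000j on G[6,2]
R3: Y=0.0001754+0.000j on G[5,4]
I1: z[7]−=0.0158, z[2]+=0.0158
R4: Y=0.02273+0.000j on G[7,2]
R5: Y=0.003030+0.000j on G[8,7]
L1: Y=0.000-0.06663j on G[4,2]
L2: Y=0.000-0.2739j on G[6,7]
R6: Y=0.9091+0.000j on G[5,3]
R7: Y=0.03247+0.000j on G[0,1]
I2: z[6]−=0.00146, z[3]+=0.00146
R8: Y=0.7519+0.000j on G[0,7]
L3: Y=0.000-1.148j on G[8,6]
L4: Y=0.000-0.3344j on G[2,3]
L5: Y=0.000-0.02862j on G[8,5]
R9: Y=0.05618+0.000j on G[4,6]
I3: z[1]−=0.163, z[3]+=0.163
V1: row V1−V5=4.7, i_V1 at 1,5
solve → V1=3.458-0.5751j, V2=-0.9320-0.3679j, V3=-0.9478-0.5650j, V4=-0.7015+0.009588j, V5=-1.242-0.5751j, V6=-0.2537-0.2612j, V7=-0.1493+0.02483j, V8=-0.2663-0.3000j
aux → i_V1=-0.2753+0.01867j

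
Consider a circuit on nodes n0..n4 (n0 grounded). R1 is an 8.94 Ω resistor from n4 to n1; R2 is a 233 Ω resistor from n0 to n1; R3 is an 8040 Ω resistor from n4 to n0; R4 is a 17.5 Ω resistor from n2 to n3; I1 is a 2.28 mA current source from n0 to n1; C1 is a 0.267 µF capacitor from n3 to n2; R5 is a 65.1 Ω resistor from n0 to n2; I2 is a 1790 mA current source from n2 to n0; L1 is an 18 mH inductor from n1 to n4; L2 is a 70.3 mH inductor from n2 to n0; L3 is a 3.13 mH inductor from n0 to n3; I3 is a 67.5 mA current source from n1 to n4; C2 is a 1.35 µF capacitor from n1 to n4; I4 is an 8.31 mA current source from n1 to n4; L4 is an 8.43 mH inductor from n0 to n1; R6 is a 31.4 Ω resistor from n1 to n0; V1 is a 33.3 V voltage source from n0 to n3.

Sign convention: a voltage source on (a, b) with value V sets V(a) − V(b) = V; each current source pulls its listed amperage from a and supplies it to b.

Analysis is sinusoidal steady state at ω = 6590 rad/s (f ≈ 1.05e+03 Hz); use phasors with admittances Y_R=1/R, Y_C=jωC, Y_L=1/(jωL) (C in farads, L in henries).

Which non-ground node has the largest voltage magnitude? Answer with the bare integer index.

Element admittances at ω=6590 rad/s:
  Y(R1) = 0.1119+0.000j S between n4,n1
  Y(R2) = 0.004292+0.000j S between n0,n1
  Y(R3) = 0.0001244+0.000j S between n4,n0
  Y(R4) = 0.05714+0.000j S between n2,n3
  I1: injects 0.00228 A into n1 (from n0)
  Y(C1) = 0.000+0.001760j S between n3,n2
  Y(R5) = 0.01536+0.000j S between n0,n2
  I2: injects 1.79 A into n0 (from n2)
  Y(L1) = 0.000-0.008430j S between n1,n4
  Y(L2) = 0.000-0.002159j S between n2,n0
  Y(L3) = 0.000-0.04848j S between n0,n3
  I3: injects 0.0675 A into n4 (from n1)
  Y(C2) = 0.000+0.008896j S between n1,n4
  I4: injects 0.00831 A into n4 (from n1)
  Y(L4) = 0.000-0.01800j S between n0,n1
  Y(R6) = 0.03185+0.000j S between n1,n0
  V1: constraint V(n0)−V(n3) = 33.3
Assemble and solve the 5×5 MNA system:
  V(n1)=0.04858+0.02412j  V(n2)=-50.93-1.088j  V(n3)=-33.30+0.000j  V(n4)=0.7255+0.02128j
  i(V1)=1.005+1.708j

2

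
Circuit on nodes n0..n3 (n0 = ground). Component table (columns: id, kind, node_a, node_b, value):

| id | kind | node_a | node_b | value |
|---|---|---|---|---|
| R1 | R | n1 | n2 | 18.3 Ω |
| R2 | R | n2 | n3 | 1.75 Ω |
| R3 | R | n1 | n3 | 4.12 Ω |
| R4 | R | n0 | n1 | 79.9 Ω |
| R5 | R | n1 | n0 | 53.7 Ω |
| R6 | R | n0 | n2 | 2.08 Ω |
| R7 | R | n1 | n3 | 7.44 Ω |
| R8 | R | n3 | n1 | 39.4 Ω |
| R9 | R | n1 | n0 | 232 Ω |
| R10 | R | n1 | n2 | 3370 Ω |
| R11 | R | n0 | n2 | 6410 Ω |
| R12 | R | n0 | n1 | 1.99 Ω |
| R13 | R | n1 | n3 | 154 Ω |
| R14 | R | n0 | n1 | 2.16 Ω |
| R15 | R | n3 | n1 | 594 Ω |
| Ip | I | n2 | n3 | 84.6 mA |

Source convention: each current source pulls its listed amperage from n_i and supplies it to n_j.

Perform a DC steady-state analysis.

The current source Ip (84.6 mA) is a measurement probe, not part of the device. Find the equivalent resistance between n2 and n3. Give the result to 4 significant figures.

R_eq = 1.301 Ω

Apply KCL at each of the 3 non-ground nodes and solve the resulting linear system.
Node n1: branches {R1, R3, R4, R5, R7, R8, R9, R10, R12, R13, R14, R15} → V_1 = 0.01856
Node n2: branches {R1, R2, R6, R10, R11, Ip} → V_2 = -0.03862
Node n3: branches {R2, R3, R7, R8, R13, R15, Ip} → V_3 = 0.07143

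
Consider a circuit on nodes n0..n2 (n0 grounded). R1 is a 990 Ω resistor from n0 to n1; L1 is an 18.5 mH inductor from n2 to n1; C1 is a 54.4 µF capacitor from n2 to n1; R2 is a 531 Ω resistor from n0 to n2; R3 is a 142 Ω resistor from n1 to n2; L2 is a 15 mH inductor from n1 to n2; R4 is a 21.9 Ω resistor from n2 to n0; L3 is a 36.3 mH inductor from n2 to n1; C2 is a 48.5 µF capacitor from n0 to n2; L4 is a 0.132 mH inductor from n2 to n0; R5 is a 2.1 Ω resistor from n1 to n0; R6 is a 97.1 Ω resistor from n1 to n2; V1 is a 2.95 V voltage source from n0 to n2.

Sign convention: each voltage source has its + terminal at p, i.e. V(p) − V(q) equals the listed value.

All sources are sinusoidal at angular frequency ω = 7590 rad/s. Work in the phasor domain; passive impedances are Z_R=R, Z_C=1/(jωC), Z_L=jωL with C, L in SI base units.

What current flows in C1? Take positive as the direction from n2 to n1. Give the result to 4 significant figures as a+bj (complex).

Element admittances at ω=7590 rad/s:
  Y(R1) = 0.001010+0.000j S between n0,n1
  Y(L1) = 0.000-0.007122j S between n2,n1
  Y(C1) = 0.000+0.4129j S between n2,n1
  Y(R2) = 0.001883+0.000j S between n0,n2
  Y(R3) = 0.007042+0.000j S between n1,n2
  Y(L2) = 0.000-0.008783j S between n1,n2
  Y(R4) = 0.04566+0.000j S between n2,n0
  Y(L3) = 0.000-0.003630j S between n2,n1
  Y(C2) = 0.000+0.3681j S between n0,n2
  Y(L4) = 0.000-0.9981j S between n2,n0
  Y(R5) = 0.4762+0.000j S between n1,n0
  Y(R6) = 0.01030+0.000j S between n1,n2
  V1: constraint V(n0)−V(n2) = 2.95
Assemble and solve the 3×3 MNA system:
  V(n1)=-1.207-1.387j  V(n2)=-2.950+0.000j
  i(V1)=-0.7160+1.197j

-0.5726-0.7199j A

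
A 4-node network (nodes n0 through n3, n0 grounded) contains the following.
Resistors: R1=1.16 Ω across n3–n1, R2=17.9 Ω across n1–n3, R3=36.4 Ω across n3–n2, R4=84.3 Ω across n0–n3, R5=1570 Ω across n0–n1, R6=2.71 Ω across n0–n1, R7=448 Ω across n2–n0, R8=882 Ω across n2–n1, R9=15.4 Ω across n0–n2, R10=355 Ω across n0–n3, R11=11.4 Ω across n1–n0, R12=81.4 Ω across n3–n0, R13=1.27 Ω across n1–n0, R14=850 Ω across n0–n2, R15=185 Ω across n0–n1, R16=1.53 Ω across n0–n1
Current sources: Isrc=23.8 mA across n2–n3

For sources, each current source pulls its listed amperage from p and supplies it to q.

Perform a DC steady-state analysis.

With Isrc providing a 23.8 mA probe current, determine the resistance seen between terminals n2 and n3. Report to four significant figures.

R_eq = 11.08 Ω

Element admittances at DC:
  Y(R1) = 0.8621 S between n3,n1
  Y(R2) = 0.05587 S between n1,n3
  Y(R3) = 0.02747 S between n3,n2
  Y(R4) = 0.01186 S between n0,n3
  Y(R5) = 0.0006369 S between n0,n1
  Y(R6) = 0.3690 S between n0,n1
  Y(R7) = 0.002232 S between n2,n0
  Y(R8) = 0.001134 S between n2,n1
  Y(R9) = 0.06494 S between n0,n2
  Y(R10) = 0.002817 S between n0,n3
  Y(R11) = 0.08772 S between n1,n0
  Y(R12) = 0.01229 S between n3,n0
  Y(R13) = 0.7874 S between n1,n0
  Y(R14) = 0.001176 S between n0,n2
  Y(R15) = 0.005405 S between n0,n1
  Y(R16) = 0.6536 S between n0,n1
  Isrc: injects 0.0238 A into n3 (from n2)
Assemble and solve the 3×3 MNA system:
  V(n1)=0.008189  V(n2)=-0.2382  V(n3)=0.02548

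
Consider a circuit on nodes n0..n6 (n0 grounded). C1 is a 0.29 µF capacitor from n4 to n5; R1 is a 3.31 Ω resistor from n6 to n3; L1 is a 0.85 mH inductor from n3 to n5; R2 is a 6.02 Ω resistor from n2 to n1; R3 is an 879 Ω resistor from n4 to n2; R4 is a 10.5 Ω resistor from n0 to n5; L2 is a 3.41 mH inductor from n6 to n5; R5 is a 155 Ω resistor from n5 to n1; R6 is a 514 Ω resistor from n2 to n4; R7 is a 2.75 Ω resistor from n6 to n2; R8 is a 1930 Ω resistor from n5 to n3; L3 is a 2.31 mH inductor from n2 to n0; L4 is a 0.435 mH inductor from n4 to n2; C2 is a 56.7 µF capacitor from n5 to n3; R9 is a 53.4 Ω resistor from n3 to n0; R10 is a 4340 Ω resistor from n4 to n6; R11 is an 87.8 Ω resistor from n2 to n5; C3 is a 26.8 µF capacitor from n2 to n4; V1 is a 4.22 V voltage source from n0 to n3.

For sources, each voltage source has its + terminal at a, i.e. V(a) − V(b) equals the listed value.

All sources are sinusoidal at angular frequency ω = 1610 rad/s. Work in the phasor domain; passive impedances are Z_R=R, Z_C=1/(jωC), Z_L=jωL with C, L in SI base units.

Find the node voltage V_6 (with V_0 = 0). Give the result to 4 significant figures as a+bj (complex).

MNA unknowns: 6 node voltages V₁..V_6 plus 1 source current (V1)
C1: Y=0.000+0.0004669j on G[4,5]
R1: Y=0.3021+0.000j on G[6,3]
L1: Y=0.000-0.7307j on G[3,5]
R2: Y=0.1661+0.000j on G[2,1]
R3: Y=0.001138+0.000j on G[4,2]
R4: Y=0.09524+0.000j on G[0,5]
L2: Y=0.000-0.1821j on G[6,5]
R5: Y=0.006452+0.000j on G[5,1]
R6: Y=0.001946+0.000j on G[2,4]
R7: Y=0.3636+0.000j on G[6,2]
R8: Y=0.0005181+0.000j on G[5,3]
L3: Y=0.000-0.2689j on G[2,0]
L4: Y=0.000-1.428j on G[4,2]
C2: Y=0.000+0.09129j on G[5,3]
R9: Y=0.01873+0.000j on G[3,0]
R10: Y=0.0002304+0.000j on G[4,6]
R11: Y=0.01139+0.000j on G[2,5]
C3: Y=0.000+0.04315j on G[2,4]
V1: row V0−V3=4.22, i_V1 at 0,3
solve → V1=-1.589-1.431j, V2=-1.505-1.501j, V3=-4.220+0.000j, V4=-1.504-1.502j, V5=-3.756+0.3786j, V6=-2.502-0.4771j
aux → i_V1=-0.8403+0.4406j

-2.502-0.4771j V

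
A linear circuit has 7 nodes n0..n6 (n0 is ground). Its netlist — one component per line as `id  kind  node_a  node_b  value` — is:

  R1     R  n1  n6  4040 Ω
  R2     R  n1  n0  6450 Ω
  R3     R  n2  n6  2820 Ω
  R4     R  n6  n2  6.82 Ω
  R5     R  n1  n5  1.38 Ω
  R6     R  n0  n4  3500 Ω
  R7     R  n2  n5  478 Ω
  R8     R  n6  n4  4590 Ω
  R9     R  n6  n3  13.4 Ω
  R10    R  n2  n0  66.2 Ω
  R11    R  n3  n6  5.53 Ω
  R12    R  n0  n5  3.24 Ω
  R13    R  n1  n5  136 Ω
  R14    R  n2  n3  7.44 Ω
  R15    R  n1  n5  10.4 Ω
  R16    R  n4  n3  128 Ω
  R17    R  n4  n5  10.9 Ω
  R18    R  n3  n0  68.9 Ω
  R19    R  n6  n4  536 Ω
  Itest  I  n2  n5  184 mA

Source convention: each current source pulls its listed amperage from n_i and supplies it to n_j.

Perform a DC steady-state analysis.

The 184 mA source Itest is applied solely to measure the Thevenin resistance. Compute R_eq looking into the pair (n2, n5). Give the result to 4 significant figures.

Element admittances at DC:
  Y(R1) = 0.0002475 S between n1,n6
  Y(R2) = 0.0001550 S between n1,n0
  Y(R3) = 0.0003546 S between n2,n6
  Y(R4) = 0.1466 S between n6,n2
  Y(R5) = 0.7246 S between n1,n5
  Y(R6) = 0.0002857 S between n0,n4
  Y(R7) = 0.002092 S between n2,n5
  Y(R8) = 0.0002179 S between n6,n4
  Y(R9) = 0.07463 S between n6,n3
  Y(R10) = 0.01511 S between n2,n0
  Y(R11) = 0.1808 S between n3,n6
  Y(R12) = 0.3086 S between n0,n5
  Y(R13) = 0.007353 S between n1,n5
  Y(R14) = 0.1344 S between n2,n3
  Y(R15) = 0.09615 S between n1,n5
  Y(R16) = 0.007812 S between n4,n3
  Y(R17) = 0.09174 S between n4,n5
  Y(R18) = 0.01451 S between n3,n0
  Y(R19) = 0.001866 S between n6,n4
  Itest: injects 0.184 A into n5 (from n2)
Assemble and solve the 6×6 MNA system:
  V(n1)=0.4220  V(n2)=-4.630  V(n3)=-4.192  V(n4)=-0.02851  V(n5)=0.4235  V(n6)=-4.326

R_eq = 27.46 Ω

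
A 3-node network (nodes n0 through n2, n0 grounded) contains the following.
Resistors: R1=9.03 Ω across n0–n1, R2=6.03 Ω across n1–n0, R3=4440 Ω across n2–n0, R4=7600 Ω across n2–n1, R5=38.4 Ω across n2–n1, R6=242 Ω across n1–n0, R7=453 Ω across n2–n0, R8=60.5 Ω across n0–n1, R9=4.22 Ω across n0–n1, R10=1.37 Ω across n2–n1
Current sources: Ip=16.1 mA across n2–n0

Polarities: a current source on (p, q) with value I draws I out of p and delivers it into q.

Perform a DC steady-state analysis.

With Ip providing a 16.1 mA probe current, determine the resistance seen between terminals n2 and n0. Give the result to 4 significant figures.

Apply KCL at each of the 2 non-ground nodes and solve the resulting linear system.
Node n1: branches {R1, R2, R4, R5, R6, R8, R9, R10} → V_1 = -0.02991
Node n2: branches {R3, R4, R5, R7, R10, Ip} → V_2 = -0.05103

R_eq = 3.170 Ω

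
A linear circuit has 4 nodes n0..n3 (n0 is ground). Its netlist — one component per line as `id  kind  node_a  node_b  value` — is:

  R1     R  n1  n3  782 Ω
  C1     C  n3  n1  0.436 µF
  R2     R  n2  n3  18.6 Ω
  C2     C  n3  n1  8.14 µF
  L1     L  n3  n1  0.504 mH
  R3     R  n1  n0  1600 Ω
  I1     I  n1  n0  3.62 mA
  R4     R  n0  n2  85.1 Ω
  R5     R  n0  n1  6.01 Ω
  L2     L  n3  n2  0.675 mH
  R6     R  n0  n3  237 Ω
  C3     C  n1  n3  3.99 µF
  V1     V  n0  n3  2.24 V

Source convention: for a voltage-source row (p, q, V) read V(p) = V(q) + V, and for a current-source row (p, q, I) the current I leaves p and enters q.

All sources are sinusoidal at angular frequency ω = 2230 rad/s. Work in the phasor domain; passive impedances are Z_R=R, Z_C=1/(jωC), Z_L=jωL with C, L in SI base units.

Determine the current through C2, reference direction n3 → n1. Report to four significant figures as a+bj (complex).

Apply KCL at each of the 3 non-ground nodes and solve the resulting linear system.
Node n1: branches {R1, C1, C2, L1, R3, I1, R5, C3} → V_1 = -2.159+0.4141j
Node n2: branches {R2, R4, L2} → V_2 = -2.236+0.03924j
Node n3: branches {R1, C1, R2, C2, L1, L2, R6, C3, V1} → V_3 = -2.240+0.000j
Source currents: i(V1)=-0.3927+0.06963j

0.007518-0.001468j A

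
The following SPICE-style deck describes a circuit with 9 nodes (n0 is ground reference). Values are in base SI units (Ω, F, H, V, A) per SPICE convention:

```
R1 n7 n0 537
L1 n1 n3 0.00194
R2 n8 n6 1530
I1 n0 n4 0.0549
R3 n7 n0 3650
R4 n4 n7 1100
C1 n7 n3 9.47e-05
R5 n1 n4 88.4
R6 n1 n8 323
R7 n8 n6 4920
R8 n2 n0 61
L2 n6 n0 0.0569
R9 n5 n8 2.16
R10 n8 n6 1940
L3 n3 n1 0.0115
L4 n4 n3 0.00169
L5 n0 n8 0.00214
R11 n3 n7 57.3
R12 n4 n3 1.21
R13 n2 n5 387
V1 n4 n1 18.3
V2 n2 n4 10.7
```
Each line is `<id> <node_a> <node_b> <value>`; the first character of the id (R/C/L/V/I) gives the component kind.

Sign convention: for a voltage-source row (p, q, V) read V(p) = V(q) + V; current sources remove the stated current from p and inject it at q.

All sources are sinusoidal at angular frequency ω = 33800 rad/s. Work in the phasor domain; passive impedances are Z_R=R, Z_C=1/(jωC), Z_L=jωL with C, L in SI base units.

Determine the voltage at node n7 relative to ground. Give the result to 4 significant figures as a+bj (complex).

MNA unknowns: 8 node voltages V₁..V_8 plus 2 source currents (V1, V2)
R1: Y=0.001862+0.000j on G[7,0]
L1: Y=0.000-0.01525j on G[1,3]
R2: Y=0.0006536+0.000j on G[8,6]
I1: z[0]−=0.0549, z[4]+=0.0549
R3: Y=0.0002740+0.000j on G[7,0]
R4: Y=0.0009091+0.000j on G[4,7]
C1: Y=0.000+3.201j on G[7,3]
R5: Y=0.01131+0.000j on G[1,4]
R6: Y=0.003096+0.000j on G[1,8]
R7: Y=0.0002033+0.000j on G[8,6]
R8: Y=0.01639+0.000j on G[2,0]
L2: Y=0.000-0.0005200j on G[6,0]
R9: Y=0.4630+0.000j on G[5,8]
R10: Y=0.0005155+0.000j on G[8,6]
L3: Y=0.000-0.002573j on G[3,1]
L4: Y=0.000-0.01751j on G[4,3]
L5: Y=0.000-0.01383j on G[0,8]
R11: Y=0.01745+0.000j on G[3,7]
R12: Y=0.8264+0.000j on G[4,3]
R13: Y=0.002584+0.000j on G[2,5]
V1: row V4−V1=18.3, i_V1 at 4,1
V2: row V2−V4=10.7, i_V2 at 2,4
solve → V1=-22.31-0.7892j, V2=6.690-0.7892j, V3=-4.017-0.3943j, V4=-4.010-0.7892j, V5=-0.9616-3.209j, V6=0.1895-3.151j, V7=-4.016-0.3969j, V8=-1.004-3.223j
aux → i_V1=-0.2800+0.3336j, i_V2=-0.1294+0.006686j

-4.016-0.3969j V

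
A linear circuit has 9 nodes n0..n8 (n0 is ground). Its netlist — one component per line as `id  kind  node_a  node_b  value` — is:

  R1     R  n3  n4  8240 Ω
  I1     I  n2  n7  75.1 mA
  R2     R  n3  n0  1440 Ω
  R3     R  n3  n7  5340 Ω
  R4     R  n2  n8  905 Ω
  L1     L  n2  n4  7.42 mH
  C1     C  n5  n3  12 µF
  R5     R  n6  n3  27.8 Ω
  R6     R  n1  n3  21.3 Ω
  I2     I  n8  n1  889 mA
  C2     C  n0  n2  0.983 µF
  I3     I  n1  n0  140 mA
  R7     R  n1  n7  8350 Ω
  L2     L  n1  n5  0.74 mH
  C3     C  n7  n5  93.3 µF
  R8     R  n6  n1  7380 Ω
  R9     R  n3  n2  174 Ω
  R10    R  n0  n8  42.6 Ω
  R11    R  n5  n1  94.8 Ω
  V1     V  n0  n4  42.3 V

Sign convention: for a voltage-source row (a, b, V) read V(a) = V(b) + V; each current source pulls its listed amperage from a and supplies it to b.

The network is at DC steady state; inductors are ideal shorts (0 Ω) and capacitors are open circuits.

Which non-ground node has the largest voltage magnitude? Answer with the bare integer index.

Element admittances at DC:
  Y(R1) = 0.0001214 S between n3,n4
  I1: injects 0.0751 A into n7 (from n2)
  Y(R2) = 0.0006944 S between n3,n0
  Y(R3) = 0.0001873 S between n3,n7
  Y(R4) = 0.001105 S between n2,n8
  L1: short n2↔n4 (DC inductor)
  Y(C1) = 0.000 S between n5,n3
  Y(R5) = 0.03597 S between n6,n3
  Y(R6) = 0.04695 S between n1,n3
  I2: injects 0.889 A into n1 (from n8)
  Y(C2) = 0.000 S between n0,n2
  I3: injects 0.14 A into n0 (from n1)
  Y(R7) = 0.0001198 S between n1,n7
  L2: short n1↔n5 (DC inductor)
  Y(C3) = 0.000 S between n7,n5
  Y(R8) = 0.0001355 S between n6,n1
  Y(R9) = 0.005747 S between n3,n2
  Y(R10) = 0.02347 S between n0,n8
  Y(R11) = 0.01055 S between n5,n1
  V1: constraint V(n0)−V(n4) = 42.3
Assemble and solve the 11×11 MNA system:
  V(n1)=104.2  V(n2)=-42.30  V(n3)=87.74  V(n4)=-42.30  V(n5)=104.2  V(n6)=87.81  V(n7)=338.8  V(n8)=-38.07
  i(L1)=0.6770  i(L2)=0.000  i(V1)=-0.6927

7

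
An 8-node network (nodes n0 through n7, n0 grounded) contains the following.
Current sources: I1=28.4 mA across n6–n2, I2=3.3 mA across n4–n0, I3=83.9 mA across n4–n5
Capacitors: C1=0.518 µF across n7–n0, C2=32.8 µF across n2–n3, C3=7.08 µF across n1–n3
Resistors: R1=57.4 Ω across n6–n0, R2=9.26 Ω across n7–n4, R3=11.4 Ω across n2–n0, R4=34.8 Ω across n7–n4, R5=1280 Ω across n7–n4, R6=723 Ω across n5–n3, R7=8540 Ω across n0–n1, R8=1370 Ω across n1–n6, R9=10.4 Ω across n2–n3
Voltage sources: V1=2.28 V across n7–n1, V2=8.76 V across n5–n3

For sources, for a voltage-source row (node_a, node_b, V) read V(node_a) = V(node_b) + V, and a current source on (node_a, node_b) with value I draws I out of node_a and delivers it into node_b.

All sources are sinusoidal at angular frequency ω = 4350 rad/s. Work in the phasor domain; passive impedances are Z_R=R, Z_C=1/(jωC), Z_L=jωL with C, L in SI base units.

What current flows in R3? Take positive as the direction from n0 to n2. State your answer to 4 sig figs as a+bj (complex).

Apply KCL at each of the 7 non-ground nodes and solve the resulting linear system.
Node n1: branches {R7, R8, C3, V1} → V_1 = 0.06713+2.568j
Node n2: branches {I1, R3, R9, C2} → V_2 = 0.3385-0.08423j
Node n3: branches {R6, R9, C2, C3, V2} → V_3 = 0.3070-0.1144j
Node n4: branches {R2, R4, I2, R5, I3} → V_4 = 1.713+2.568j
Node n5: branches {R6, I3, V2} → V_5 = 9.067-0.1144j
Node n6: branches {I1, R1, R8} → V_6 = -1.562+0.1033j
Node n7: branches {C1, R2, R4, R5, V1} → V_7 = 2.347+2.568j
Source currents: i(V1)=-0.08141-0.005289j, i(V2)=0.07178+0.000j

-0.02969+0.007388j A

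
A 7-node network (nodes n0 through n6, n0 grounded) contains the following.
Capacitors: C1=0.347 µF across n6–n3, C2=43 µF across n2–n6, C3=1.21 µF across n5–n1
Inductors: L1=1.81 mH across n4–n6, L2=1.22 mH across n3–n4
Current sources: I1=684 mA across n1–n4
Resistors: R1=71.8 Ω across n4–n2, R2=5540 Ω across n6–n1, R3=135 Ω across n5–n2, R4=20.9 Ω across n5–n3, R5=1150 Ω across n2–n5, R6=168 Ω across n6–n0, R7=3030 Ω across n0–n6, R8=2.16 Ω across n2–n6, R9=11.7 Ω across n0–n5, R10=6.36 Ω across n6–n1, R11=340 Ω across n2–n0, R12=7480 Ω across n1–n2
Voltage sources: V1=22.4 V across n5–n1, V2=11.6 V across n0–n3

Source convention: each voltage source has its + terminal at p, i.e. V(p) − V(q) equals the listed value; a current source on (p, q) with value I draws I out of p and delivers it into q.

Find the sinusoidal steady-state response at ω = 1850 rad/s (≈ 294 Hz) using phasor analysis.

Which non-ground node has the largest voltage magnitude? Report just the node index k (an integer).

1

MNA unknowns: 6 node voltages V₁..V_6 plus 2 source currents (V1, V2)
C1: Y=0.000+0.0006420j on G[6,3]
L1: Y=0.000-0.2986j on G[4,6]
I1: z[1]−=0.684, z[4]+=0.684
C2: Y=0.000+0.07955j on G[2,6]
R1: Y=0.01393+0.000j on G[4,2]
R2: Y=0.0001805+0.000j on G[6,1]
R3: Y=0.007407+0.000j on G[5,2]
R4: Y=0.04785+0.000j on G[5,3]
R5: Y=0.0008696+0.000j on G[2,5]
R6: Y=0.005952+0.000j on G[6,0]
R7: Y=0.0003300+0.000j on G[0,6]
C3: Y=0.000+0.002239j on G[5,1]
R8: Y=0.4630+0.000j on G[2,6]
R9: Y=0.08547+0.000j on G[0,5]
R10: Y=0.1572+0.000j on G[6,1]
L2: Y=0.000-0.4431j on G[3,4]
R11: Y=0.002941+0.000j on G[2,0]
R12: Y=0.0001337+0.000j on G[1,2]
V1: row V5−V1=22.4, i_V1 at 5,1
V2: row V0−V3=11.6, i_V2 at 0,3
solve → V1=-22.45-2.556j, V2=-13.55-4.510j, V3=-11.60+0.000j, V4=-12.47-0.9567j, V5=-0.05100-2.556j, V6=-13.92-4.616j
aux → i_V1=-0.6599+0.2744j, i_V2=-0.1317-0.2607j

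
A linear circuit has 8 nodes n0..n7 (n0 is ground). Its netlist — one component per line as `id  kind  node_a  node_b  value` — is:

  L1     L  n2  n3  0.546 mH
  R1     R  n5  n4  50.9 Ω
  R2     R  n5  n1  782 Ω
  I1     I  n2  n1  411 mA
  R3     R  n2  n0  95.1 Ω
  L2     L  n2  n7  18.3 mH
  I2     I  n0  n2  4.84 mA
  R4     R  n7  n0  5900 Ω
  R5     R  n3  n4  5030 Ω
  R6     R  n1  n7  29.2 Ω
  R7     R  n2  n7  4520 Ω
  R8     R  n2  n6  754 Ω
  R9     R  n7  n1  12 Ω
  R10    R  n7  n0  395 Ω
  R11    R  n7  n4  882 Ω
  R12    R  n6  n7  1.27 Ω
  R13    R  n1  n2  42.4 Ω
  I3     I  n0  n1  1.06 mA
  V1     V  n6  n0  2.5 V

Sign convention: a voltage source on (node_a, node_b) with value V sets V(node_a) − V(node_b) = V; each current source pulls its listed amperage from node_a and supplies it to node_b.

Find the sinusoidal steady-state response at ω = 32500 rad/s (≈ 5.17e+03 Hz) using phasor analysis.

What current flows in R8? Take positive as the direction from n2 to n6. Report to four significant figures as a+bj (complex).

Element admittances at ω=32500 rad/s:
  Y(L1) = 0.000-0.05635j S between n2,n3
  Y(R1) = 0.01965+0.000j S between n5,n4
  Y(R2) = 0.001279+0.000j S between n5,n1
  I1: injects 0.411 A into n1 (from n2)
  Y(R3) = 0.01052+0.000j S between n2,n0
  Y(L2) = 0.000-0.001681j S between n2,n7
  I2: injects 0.00484 A into n2 (from n0)
  Y(R4) = 0.0001695+0.000j S between n7,n0
  Y(R5) = 0.0001988+0.000j S between n3,n4
  Y(R6) = 0.03425+0.000j S between n1,n7
  Y(R7) = 0.0002212+0.000j S between n2,n7
  Y(R8) = 0.001326+0.000j S between n2,n6
  Y(R9) = 0.08333+0.000j S between n7,n1
  Y(R10) = 0.002532+0.000j S between n7,n0
  Y(R11) = 0.001134+0.000j S between n7,n4
  Y(R12) = 0.7874+0.000j S between n6,n7
  Y(R13) = 0.02358+0.000j S between n1,n2
  I3: injects 0.00106 A into n1 (from n0)
  V1: constraint V(n6)−V(n0) = 2.5
Assemble and solve the 8×8 MNA system:
  V(n1)=3.633-0.09225j  V(n2)=-8.791-0.5972j  V(n3)=-8.793-0.5584j  V(n4)=2.211-0.08354j  V(n5)=2.298-0.08408j  V(n6)=2.500+0.000j  V(n7)=2.635+0.008951j
  i(V1)=0.09122+0.006256j

-0.01497-0.0007921j A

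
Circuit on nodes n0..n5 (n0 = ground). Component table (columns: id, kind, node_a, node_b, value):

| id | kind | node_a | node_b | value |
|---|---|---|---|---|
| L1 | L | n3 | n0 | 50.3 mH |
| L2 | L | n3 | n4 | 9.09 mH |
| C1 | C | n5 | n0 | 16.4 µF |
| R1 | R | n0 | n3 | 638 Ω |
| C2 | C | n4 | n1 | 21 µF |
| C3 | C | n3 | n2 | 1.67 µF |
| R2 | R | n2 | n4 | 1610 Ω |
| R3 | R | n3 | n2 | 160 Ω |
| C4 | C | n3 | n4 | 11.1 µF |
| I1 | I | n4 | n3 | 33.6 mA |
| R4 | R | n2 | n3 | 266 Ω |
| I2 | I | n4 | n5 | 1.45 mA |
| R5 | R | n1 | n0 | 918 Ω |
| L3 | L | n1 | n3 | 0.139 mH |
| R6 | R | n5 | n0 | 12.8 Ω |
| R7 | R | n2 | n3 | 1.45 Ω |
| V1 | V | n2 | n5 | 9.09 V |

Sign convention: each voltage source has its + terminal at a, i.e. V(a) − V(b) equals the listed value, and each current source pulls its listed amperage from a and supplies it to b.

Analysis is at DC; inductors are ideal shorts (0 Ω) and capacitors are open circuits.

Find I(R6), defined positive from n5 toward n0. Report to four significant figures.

MNA unknowns: 5 node voltages V₁..V_5 plus 4 source currents (L1, L2, L3, V1)
L1: row V3−V0=0, i_L1 at 3,0
L2: row V3−V4=0, i_L2 at 3,4
C1: Y=0.000 on G[5,0]
R1: Y=0.001567 on G[0,3]
C2: Y=0.000 on G[4,1]
C3: Y=0.000 on G[3,2]
R2: Y=0.0006211 on G[2,4]
R3: Y=0.006250 on G[3,2]
C4: Y=0.000 on G[3,4]
I1: z[4]−=0.0336, z[3]+=0.0336
R4: Y=0.003759 on G[2,3]
I2: z[4]−=0.00145, z[5]+=0.00145
R5: Y=0.001089 on G[1,0]
L3: row V1−V3=0, i_L3 at 1,3
R6: Y=0.07812 on G[5,0]
R7: Y=0.6897 on G[2,3]
V1: row V2−V5=9.09, i_V1 at 2,5
solve → V1=0.000, V2=0.9142, V3=0.000, V4=0.000, V5=-8.176
aux → i_L1=0.6387, i_L2=0.03448, i_L3=0.000, i_V1=-0.6402

-0.6387 A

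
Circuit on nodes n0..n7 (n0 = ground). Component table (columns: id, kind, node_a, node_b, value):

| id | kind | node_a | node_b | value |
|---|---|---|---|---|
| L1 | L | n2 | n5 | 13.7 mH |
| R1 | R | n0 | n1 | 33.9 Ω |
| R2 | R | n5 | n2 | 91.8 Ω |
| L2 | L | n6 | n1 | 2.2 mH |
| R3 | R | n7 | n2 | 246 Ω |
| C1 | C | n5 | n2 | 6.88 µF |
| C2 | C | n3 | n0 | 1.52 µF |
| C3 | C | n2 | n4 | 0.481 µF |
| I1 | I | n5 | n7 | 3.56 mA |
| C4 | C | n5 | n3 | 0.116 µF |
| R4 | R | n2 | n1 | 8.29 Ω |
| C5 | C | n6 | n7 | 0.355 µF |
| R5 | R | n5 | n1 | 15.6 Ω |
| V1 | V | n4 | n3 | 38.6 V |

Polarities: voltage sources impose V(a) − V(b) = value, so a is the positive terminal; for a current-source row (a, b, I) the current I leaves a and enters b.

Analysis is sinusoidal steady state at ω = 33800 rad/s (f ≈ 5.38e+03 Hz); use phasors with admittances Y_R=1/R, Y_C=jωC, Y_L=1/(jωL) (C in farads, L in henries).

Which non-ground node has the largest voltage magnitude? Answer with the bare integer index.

4

MNA unknowns: 7 node voltages V₁..V_7 plus 1 source current (V1)
L1: Y=0.000-0.002160j on G[2,5]
R1: Y=0.02950+0.000j on G[0,1]
R2: Y=0.01089+0.000j on G[5,2]
L2: Y=0.000-0.01345j on G[6,1]
R3: Y=0.004065+0.000j on G[7,2]
C1: Y=0.000+0.2325j on G[5,2]
C2: Y=0.000+0.05138j on G[3,0]
C3: Y=0.000+0.01626j on G[2,4]
I1: z[5]−=0.00356, z[7]+=0.00356
C4: Y=0.000+0.003921j on G[5,3]
R4: Y=0.1206+0.000j on G[2,1]
C5: Y=0.000+0.01200j on G[6,7]
R5: Y=0.06410+0.000j on G[5,1]
V1: row V4−V3=38.6, i_V1 at 4,3
solve → V1=6.542+11.52j, V2=7.793+13.33j, V3=-6.612+3.756j, V4=31.99+3.756j, V5=7.068+13.29j, V6=5.972+12.14j, V7=6.611+11.44j
aux → i_V1=-0.1556-0.3934j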